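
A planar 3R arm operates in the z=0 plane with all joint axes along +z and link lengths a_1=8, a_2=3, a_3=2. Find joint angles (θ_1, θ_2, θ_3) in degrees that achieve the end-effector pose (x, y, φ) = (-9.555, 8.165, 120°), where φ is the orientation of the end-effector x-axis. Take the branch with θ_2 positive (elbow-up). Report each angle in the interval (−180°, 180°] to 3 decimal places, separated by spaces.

wrist centre = target − a_3·(cos φ, sin φ) = (-8.5550, 6.4329)
cos θ_2 = (114.5709−8²−3²)/(2·8·3) = 0.8661; θ_2 = 29.9961° (elbow-up)
β = atan2(6.4329,-8.5550) = 143.0586°; ψ = atan2(1.4998,10.5982) = 8.0548°
θ_1 = β − ψ = 135.0038°
θ_3 = φ − θ_1 − θ_2 = -44.9998° (wrapped to (-180°,180°])

135.004 29.996 -45.000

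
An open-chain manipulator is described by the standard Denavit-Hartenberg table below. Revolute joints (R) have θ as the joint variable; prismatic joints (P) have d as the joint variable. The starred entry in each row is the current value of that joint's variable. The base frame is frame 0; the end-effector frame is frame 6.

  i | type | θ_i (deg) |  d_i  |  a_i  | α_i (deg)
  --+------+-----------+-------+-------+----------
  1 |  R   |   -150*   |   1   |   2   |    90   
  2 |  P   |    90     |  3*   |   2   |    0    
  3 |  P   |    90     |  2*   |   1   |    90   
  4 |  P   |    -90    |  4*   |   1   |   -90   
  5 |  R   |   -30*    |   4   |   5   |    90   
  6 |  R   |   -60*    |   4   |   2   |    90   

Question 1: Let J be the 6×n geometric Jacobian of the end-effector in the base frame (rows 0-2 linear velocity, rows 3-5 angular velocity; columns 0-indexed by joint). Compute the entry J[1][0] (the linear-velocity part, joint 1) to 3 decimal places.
0.696

axis z_0 = ẑ; lever o_n−o_0 = (0.6962,1.3301,13.4641)
cross product → J_v[:, 0] = (-1.3301,0.6962,0.0000)
J_ω[:, 0] = z_0
entry J[1][0] = 0.6962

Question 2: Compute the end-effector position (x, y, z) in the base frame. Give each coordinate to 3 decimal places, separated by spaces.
after link 1: o_1 = (-1.7321, -1.0000, 1.0000)
after link 2: o_2 = (-3.2321, 1.5981, 3.0000)
after link 3: o_3 = (-3.3660, 3.8301, 3.0000)
after link 4: o_4 = (-2.8660, 2.9641, 7.0000)
after link 5: o_5 = (2.7631, 1.2141, 9.5000)
after link 6: o_6 = (0.6962, 1.3301, 13.4641)

0.696 1.330 13.464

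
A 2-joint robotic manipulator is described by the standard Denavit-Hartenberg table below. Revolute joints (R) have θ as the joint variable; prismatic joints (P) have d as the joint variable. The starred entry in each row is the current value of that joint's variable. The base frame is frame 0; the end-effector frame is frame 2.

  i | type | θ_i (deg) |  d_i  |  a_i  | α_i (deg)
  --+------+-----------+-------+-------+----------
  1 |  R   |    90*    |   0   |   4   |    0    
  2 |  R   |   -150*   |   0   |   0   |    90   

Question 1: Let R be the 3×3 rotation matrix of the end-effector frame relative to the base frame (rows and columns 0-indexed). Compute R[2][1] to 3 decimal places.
End-effector y-axis (col 1 of R) = (0.0000,0.0000,1.0000)
R[2][1] = 1.0000

1.000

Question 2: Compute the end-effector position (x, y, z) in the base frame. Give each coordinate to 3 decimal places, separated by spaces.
after link 1: o_1 = (0.0000, 4.0000, 0.0000)
after link 2: o_2 = (0.0000, 4.0000, 0.0000)

0.000 4.000 0.000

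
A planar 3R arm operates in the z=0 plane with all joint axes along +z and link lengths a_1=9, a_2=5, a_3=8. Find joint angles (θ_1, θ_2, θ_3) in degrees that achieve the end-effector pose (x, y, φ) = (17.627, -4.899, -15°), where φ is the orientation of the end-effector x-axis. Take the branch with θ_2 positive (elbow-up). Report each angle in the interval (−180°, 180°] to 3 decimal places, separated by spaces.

wrist centre = target − a_3·(cos φ, sin φ) = (9.8996, -2.8284)
cos θ_2 = (106.0021−9²−5²)/(2·9·5) = 0.0000; θ_2 = 89.9987° (elbow-up)
β = atan2(-2.8284,9.8996) = -15.9454°; ψ = atan2(5.0000,9.0001) = 29.0543°
θ_1 = β − ψ = -44.9996°
θ_3 = φ − θ_1 − θ_2 = -59.9990° (wrapped to (-180°,180°])

-45.000 89.999 -59.999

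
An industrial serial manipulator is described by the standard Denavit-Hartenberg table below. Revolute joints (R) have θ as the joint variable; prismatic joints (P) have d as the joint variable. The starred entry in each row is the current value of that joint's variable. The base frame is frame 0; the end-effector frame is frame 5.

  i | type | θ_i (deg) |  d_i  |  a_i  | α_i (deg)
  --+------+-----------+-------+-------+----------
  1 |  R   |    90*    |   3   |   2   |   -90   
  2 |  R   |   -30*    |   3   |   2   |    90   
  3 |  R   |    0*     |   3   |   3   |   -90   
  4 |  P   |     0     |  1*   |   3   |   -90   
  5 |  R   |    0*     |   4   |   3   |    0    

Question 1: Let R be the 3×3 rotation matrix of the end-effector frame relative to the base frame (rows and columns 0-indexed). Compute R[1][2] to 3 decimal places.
0.500

End-effector z-axis (col 2 of R) = (-0.0000,0.5000,-0.8660)
R[1][2] = 0.5000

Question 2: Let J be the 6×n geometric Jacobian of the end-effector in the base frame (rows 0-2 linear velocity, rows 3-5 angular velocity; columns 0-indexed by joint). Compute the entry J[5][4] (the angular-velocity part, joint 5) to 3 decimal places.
axis z_4 = (-0.0000,0.5000,-0.8660); lever o_n−o_4 = (0.0000,4.5981,-1.9641)
cross product → J_v[:, 4] = (3.0000,-0.0000,-0.0000)
J_ω[:, 4] = z_4
entry J[5][4] = -0.8660

-0.866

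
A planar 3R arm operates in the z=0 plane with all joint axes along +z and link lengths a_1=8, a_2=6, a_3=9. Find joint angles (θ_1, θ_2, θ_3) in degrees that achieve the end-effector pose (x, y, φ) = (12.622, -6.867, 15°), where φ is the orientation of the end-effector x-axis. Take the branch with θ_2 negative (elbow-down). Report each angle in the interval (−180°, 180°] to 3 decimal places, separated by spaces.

wrist centre = target − a_3·(cos φ, sin φ) = (3.9287, -9.1964)
cos θ_2 = (100.0077−8²−6²)/(2·8·6) = 0.0001; θ_2 = -89.9954° (elbow-down)
β = atan2(-9.1964,3.9287) = -66.8679°; ψ = atan2(-6.0000,8.0005) = -36.8682°
θ_1 = β − ψ = -29.9997°
θ_3 = φ − θ_1 − θ_2 = 134.9951° (wrapped to (-180°,180°])

-30.000 -89.995 134.995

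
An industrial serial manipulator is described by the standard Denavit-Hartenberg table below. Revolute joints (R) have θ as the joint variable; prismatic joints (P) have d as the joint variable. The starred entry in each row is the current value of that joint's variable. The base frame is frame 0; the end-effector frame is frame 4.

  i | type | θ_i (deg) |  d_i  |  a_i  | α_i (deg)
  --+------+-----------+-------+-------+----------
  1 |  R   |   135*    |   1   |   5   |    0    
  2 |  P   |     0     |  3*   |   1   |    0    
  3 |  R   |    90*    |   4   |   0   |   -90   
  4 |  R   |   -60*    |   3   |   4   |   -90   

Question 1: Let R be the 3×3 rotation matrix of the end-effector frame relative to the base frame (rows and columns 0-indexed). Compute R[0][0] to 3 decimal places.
End-effector x-axis (col 0 of R) = (-0.3536,-0.3536,0.8660)
R[0][0] = -0.3536

-0.354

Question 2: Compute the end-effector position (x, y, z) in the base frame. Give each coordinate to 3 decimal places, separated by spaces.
-3.536 0.707 11.464

after link 1: o_1 = (-3.5355, 3.5355, 1.0000)
after link 2: o_2 = (-4.2426, 4.2426, 4.0000)
after link 3: o_3 = (-4.2426, 4.2426, 8.0000)
after link 4: o_4 = (-3.5355, 0.7071, 11.4641)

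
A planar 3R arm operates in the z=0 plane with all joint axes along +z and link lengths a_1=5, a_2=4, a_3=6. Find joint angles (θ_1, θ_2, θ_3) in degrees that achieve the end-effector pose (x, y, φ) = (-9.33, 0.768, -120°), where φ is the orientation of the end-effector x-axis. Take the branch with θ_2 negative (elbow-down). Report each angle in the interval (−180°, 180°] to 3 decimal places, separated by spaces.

150.000 -30.003 120.002

wrist centre = target − a_3·(cos φ, sin φ) = (-6.3300, 5.9642)
cos θ_2 = (75.6400−5²−4²)/(2·5·4) = 0.8660; θ_2 = -30.0029° (elbow-down)
β = atan2(5.9642,-6.3300) = 136.7045°; ψ = atan2(-2.0002,8.4640) = -13.2960°
θ_1 = β − ψ = 150.0004°
θ_3 = φ − θ_1 − θ_2 = 120.0024° (wrapped to (-180°,180°])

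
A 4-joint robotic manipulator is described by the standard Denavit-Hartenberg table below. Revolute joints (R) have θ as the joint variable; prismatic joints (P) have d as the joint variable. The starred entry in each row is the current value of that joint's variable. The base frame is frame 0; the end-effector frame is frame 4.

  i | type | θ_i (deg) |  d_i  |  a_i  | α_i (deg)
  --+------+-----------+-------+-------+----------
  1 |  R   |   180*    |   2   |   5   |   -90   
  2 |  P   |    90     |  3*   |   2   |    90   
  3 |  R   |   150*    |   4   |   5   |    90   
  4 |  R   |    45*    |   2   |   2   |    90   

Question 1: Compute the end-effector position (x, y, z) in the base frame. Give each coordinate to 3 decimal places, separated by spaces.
after link 1: o_1 = (-5.0000, 0.0000, 2.0000)
after link 2: o_2 = (-5.0000, -3.0000, 0.0000)
after link 3: o_3 = (-9.0000, -5.5000, 4.3301)
after link 4: o_4 = (-10.4142, -7.9392, 4.5549)

-10.414 -7.939 4.555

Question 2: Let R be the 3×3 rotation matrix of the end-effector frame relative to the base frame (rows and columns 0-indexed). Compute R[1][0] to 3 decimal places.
End-effector x-axis (col 0 of R) = (-0.7071,-0.3536,0.6124)
R[1][0] = -0.3536

-0.354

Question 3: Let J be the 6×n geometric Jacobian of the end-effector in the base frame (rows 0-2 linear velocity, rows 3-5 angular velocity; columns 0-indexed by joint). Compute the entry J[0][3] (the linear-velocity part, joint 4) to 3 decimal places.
-1.414

axis z_3 = (-0.0000,-0.8660,-0.5000); lever o_n−o_3 = (-1.4142,-2.4392,0.2247)
cross product → J_v[:, 3] = (-1.4142,0.7071,-1.2247)
J_ω[:, 3] = z_3
entry J[0][3] = -1.4142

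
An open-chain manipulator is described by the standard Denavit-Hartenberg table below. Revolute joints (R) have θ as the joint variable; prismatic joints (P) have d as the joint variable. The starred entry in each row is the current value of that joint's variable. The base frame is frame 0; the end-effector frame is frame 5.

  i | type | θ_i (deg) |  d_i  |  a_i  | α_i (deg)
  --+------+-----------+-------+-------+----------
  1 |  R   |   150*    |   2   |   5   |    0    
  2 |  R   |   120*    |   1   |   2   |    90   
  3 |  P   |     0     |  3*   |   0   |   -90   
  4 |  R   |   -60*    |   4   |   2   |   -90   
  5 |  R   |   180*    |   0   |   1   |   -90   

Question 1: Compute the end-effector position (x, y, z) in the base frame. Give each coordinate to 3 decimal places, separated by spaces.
-8.196 -0.000 7.000

after link 1: o_1 = (-4.3301, 2.5000, 2.0000)
after link 2: o_2 = (-4.3301, 0.5000, 3.0000)
after link 3: o_3 = (-7.3301, 0.5000, 3.0000)
after link 4: o_4 = (-9.0622, -0.5000, 7.0000)
after link 5: o_5 = (-8.1962, -0.0000, 7.0000)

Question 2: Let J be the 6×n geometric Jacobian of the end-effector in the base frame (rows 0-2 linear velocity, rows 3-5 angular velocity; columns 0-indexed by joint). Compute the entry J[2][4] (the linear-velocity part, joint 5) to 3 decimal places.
axis z_4 = (0.5000,-0.8660,0.0000); lever o_n−o_4 = (0.8660,0.5000,0.0000)
cross product → J_v[:, 4] = (-0.0000,0.0000,1.0000)
J_ω[:, 4] = z_4
entry J[2][4] = 1.0000

1.000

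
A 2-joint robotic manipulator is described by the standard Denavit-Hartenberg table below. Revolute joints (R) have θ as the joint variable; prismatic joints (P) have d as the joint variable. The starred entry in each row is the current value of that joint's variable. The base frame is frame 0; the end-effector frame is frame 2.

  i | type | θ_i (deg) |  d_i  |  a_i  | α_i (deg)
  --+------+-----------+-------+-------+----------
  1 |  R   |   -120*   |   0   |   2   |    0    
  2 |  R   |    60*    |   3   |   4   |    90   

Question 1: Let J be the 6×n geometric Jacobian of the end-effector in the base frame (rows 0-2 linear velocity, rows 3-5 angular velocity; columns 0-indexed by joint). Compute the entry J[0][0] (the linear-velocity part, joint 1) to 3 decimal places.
axis z_0 = ẑ; lever o_n−o_0 = (1.0000,-5.1962,3.0000)
cross product → J_v[:, 0] = (5.1962,1.0000,-0.0000)
J_ω[:, 0] = z_0
entry J[0][0] = 5.1962

5.196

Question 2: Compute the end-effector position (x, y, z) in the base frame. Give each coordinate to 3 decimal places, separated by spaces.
1.000 -5.196 3.000

after link 1: o_1 = (-1.0000, -1.7321, 0.0000)
after link 2: o_2 = (1.0000, -5.1962, 3.0000)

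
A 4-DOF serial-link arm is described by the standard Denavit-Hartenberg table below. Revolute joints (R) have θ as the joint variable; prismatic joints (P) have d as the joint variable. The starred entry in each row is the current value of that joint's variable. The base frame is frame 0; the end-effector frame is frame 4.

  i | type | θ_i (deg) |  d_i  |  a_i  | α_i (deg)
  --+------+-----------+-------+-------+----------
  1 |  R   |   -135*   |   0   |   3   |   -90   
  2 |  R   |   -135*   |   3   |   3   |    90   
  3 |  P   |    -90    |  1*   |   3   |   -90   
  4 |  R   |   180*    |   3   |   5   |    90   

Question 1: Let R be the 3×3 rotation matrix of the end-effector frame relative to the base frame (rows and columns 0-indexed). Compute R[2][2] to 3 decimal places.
End-effector z-axis (col 2 of R) = (-0.5000,-0.5000,0.7071)
R[2][2] = 0.7071

0.707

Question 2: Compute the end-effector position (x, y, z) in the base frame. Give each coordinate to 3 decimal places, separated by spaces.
4.914 -2.157 3.536

after link 1: o_1 = (-2.1213, -2.1213, 0.0000)
after link 2: o_2 = (1.5000, -2.7426, 2.1213)
after link 3: o_3 = (-0.1213, -0.1213, 1.4142)
after link 4: o_4 = (4.9142, -2.1569, 3.5355)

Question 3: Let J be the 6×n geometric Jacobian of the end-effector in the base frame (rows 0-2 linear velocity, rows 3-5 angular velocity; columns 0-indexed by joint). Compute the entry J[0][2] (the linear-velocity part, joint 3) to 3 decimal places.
prismatic axis z_2 = (0.5000,0.5000,-0.7071)
J_v[:, 2] = z_2; J_ω[:, 2] = (0,0,0)
entry J[0][2] = 0.5000

0.500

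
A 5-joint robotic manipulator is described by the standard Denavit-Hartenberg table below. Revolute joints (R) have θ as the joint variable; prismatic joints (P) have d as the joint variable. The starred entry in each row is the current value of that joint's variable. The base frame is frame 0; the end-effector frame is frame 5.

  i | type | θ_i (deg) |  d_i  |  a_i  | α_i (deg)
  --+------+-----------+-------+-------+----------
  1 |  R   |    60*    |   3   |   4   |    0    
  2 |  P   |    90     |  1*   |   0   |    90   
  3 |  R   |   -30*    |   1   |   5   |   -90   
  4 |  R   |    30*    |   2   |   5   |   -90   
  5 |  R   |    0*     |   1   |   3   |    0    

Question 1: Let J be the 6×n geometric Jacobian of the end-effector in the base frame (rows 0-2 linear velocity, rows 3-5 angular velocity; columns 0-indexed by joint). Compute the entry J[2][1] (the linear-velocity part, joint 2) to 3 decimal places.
1.000

prismatic axis z_1 = (0.0000,0.0000,1.0000)
J_v[:, 1] = z_1; J_ω[:, 1] = (0,0,0)
entry J[2][1] = 1.0000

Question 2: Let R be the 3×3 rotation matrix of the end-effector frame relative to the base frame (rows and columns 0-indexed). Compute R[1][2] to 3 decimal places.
End-effector z-axis (col 2 of R) = (-0.0580,-0.9665,0.2500)
R[1][2] = -0.9665

-0.967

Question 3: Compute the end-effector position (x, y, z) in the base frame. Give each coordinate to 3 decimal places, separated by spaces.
after link 1: o_1 = (2.0000, 3.4641, 3.0000)
after link 2: o_2 = (2.0000, 3.4641, 4.0000)
after link 3: o_3 = (-1.2500, 6.4952, 1.5000)
after link 4: o_4 = (-6.6136, 6.7051, 1.0670)
after link 5: o_5 = (-9.3702, 5.5646, 0.0179)

-9.370 5.565 0.018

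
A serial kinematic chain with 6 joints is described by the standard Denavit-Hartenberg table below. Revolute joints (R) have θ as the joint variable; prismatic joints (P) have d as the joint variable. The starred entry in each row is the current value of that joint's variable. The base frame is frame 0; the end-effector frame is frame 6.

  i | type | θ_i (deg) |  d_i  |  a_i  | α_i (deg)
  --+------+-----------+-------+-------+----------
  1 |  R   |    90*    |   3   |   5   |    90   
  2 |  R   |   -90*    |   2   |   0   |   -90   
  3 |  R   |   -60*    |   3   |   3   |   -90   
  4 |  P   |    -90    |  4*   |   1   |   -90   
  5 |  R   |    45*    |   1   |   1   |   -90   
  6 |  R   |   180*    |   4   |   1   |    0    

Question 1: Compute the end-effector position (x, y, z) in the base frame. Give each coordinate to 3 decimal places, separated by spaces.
4.878 6.172 -0.015

after link 1: o_1 = (0.0000, 5.0000, 3.0000)
after link 2: o_2 = (2.0000, 5.0000, 3.0000)
after link 3: o_3 = (4.5981, 8.0000, 1.5000)
after link 4: o_4 = (2.5981, 9.0000, -1.9641)
after link 5: o_5 = (3.8177, 9.7071, -1.8517)
after link 6: o_6 = (4.8783, 6.1716, -0.0146)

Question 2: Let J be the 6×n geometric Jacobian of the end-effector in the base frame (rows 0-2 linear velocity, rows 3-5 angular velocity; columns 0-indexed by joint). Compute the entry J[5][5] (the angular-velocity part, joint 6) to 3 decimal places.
0.612

axis z_5 = (0.3536,-0.7071,0.6124); lever o_n−o_5 = (1.0607,-3.5355,1.8371)
cross product → J_v[:, 5] = (0.8660,-0.0000,-0.5000)
J_ω[:, 5] = z_5
entry J[5][5] = 0.6124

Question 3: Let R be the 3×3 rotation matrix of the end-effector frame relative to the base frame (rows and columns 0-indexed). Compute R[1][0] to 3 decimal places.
End-effector x-axis (col 0 of R) = (-0.3536,-0.7071,-0.6124)
R[1][0] = -0.7071

-0.707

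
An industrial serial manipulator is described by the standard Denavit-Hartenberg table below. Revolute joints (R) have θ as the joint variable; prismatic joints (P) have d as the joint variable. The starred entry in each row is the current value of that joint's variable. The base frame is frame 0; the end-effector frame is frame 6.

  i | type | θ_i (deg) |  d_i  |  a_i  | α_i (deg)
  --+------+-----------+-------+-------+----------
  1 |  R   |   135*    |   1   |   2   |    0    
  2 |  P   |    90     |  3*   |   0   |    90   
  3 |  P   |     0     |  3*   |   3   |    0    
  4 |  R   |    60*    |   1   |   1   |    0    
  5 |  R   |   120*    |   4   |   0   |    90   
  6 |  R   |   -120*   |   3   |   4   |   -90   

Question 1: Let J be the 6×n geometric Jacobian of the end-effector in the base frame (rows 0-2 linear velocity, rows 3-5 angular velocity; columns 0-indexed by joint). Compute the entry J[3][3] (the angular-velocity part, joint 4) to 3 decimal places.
axis z_3 = (-0.7071,0.7071,0.0000); lever o_n−o_3 = (-2.8538,-0.6817,3.8660)
cross product → J_v[:, 3] = (2.7337,2.7337,2.5000)
J_ω[:, 3] = z_3
entry J[3][3] = -0.7071

-0.707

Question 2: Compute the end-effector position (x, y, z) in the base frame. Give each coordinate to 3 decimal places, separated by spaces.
-8.511 0.732 7.866

after link 1: o_1 = (-1.4142, 1.4142, 1.0000)
after link 2: o_2 = (-1.4142, 1.4142, 4.0000)
after link 3: o_3 = (-5.6569, 1.4142, 4.0000)
after link 4: o_4 = (-6.7175, 1.7678, 4.8660)
after link 5: o_5 = (-9.5459, 4.5962, 4.8660)
after link 6: o_6 = (-8.5107, 0.7325, 7.8660)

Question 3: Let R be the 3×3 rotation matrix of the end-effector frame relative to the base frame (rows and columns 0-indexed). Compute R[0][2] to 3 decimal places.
End-effector z-axis (col 2 of R) = (0.9659,0.2588,0.0000)
R[0][2] = 0.9659

0.966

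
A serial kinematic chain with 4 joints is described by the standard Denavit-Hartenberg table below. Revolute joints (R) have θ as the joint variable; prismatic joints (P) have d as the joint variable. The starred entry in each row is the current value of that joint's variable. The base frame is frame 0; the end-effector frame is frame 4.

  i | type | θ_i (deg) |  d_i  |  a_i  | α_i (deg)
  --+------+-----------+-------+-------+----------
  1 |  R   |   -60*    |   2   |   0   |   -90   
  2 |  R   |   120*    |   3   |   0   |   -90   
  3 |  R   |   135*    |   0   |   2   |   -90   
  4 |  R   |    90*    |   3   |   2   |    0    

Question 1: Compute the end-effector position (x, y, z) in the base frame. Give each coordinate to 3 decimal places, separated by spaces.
after link 1: o_1 = (0.0000, 0.0000, 2.0000)
after link 2: o_2 = (2.5981, 1.5000, 2.0000)
after link 3: o_3 = (1.7269, 0.1805, 3.2247)
after link 4: o_4 = (4.9604, -1.1774, 4.0619)

4.960 -1.177 4.062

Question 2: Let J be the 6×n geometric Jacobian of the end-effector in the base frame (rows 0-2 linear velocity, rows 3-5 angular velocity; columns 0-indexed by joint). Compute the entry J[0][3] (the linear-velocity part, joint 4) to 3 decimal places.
axis z_3 = (0.7891,0.0474,0.6124); lever o_n−o_3 = (3.2335,-1.3579,0.8371)
cross product → J_v[:, 3] = (0.8712,1.3195,-1.2247)
J_ω[:, 3] = z_3
entry J[0][3] = 0.8712

0.871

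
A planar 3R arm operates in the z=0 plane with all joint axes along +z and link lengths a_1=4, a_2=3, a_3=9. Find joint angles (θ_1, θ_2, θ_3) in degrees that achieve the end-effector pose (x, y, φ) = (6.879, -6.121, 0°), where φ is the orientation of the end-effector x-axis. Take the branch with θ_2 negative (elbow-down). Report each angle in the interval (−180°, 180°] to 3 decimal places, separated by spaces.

-89.991 -45.018 135.009

wrist centre = target − a_3·(cos φ, sin φ) = (-2.1210, -6.1210)
cos θ_2 = (41.9653−4²−3²)/(2·4·3) = 0.7069; θ_2 = -45.0178° (elbow-down)
β = atan2(-6.1210,-2.1210) = -109.1118°; ψ = atan2(-2.1220,6.1207) = -19.1210°
θ_1 = β − ψ = -89.9908°
θ_3 = φ − θ_1 − θ_2 = 135.0087° (wrapped to (-180°,180°])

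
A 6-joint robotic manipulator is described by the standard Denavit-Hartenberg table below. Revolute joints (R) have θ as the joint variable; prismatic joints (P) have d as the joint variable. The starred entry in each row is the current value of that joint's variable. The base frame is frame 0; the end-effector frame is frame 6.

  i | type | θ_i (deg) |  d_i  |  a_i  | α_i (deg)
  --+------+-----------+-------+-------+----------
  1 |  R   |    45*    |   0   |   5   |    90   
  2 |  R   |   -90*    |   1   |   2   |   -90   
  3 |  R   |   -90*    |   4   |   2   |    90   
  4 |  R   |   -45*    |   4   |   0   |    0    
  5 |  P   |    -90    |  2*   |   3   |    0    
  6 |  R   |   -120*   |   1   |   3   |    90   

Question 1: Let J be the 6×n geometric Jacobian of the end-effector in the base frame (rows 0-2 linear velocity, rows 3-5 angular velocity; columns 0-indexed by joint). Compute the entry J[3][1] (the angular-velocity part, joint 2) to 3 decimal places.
0.707

axis z_1 = (0.7071,-0.7071,0.0000); lever o_n−o_1 = (3.4497,3.3052,5.0000)
cross product → J_v[:, 1] = (-3.5355,-3.5355,4.7765)
J_ω[:, 1] = z_1
entry J[3][1] = 0.7071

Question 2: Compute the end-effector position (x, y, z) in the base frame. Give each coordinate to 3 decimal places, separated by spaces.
6.985 6.841 5.000

after link 1: o_1 = (3.5355, 3.5355, 0.0000)
after link 2: o_2 = (4.2426, 2.8284, -2.0000)
after link 3: o_3 = (8.4853, 4.2426, -2.0000)
after link 4: o_4 = (8.4853, 4.2426, 2.0000)
after link 5: o_5 = (5.4853, 4.2426, 4.0000)
after link 6: o_6 = (6.9853, 6.8407, 5.0000)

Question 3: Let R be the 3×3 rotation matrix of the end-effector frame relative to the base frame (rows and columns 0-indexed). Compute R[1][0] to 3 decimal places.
End-effector x-axis (col 0 of R) = (0.5000,0.8660,-0.0000)
R[1][0] = 0.8660

0.866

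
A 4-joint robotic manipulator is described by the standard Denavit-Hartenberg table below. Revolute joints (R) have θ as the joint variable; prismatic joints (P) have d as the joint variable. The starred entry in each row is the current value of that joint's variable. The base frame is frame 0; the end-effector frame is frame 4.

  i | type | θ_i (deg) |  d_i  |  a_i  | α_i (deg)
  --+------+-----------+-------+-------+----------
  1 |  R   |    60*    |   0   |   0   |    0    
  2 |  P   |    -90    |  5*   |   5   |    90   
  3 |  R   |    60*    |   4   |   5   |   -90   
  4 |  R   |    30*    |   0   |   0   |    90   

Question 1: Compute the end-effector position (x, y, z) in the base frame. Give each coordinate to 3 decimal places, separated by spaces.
after link 1: o_1 = (0.0000, 0.0000, 0.0000)
after link 2: o_2 = (4.3301, -2.5000, 5.0000)
after link 3: o_3 = (4.4952, -7.2141, 9.3301)
after link 4: o_4 = (4.4952, -7.2141, 9.3301)

4.495 -7.214 9.330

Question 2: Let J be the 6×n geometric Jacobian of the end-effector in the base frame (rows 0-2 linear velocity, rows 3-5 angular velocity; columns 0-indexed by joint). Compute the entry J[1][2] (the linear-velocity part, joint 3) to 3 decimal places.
axis z_2 = (-0.5000,-0.8660,0.0000); lever o_n−o_2 = (0.1651,-4.7141,4.3301)
cross product → J_v[:, 2] = (-3.7500,2.1651,2.5000)
J_ω[:, 2] = z_2
entry J[1][2] = 2.1651

2.165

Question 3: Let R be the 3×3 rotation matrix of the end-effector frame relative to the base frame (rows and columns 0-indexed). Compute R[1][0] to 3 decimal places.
End-effector x-axis (col 0 of R) = (0.6250,0.2165,0.7500)
R[1][0] = 0.2165

0.217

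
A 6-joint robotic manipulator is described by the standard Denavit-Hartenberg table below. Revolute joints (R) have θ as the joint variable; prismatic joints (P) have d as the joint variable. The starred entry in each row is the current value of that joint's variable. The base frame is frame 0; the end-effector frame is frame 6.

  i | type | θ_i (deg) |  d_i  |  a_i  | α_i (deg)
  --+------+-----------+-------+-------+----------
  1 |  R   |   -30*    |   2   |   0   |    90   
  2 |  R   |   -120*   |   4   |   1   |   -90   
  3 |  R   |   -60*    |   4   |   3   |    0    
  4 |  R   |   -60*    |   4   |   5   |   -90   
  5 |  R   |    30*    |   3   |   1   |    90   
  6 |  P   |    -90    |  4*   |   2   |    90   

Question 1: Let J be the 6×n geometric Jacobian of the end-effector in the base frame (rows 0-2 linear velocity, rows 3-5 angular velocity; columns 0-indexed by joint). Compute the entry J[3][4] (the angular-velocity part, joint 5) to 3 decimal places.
axis z_4 = (-0.6250,-0.2165,-0.7500); lever o_n−o_4 = (0.9776,-4.0078,-0.9910)
cross product → J_v[:, 4] = (-2.7913,-1.3526,2.7165)
J_ω[:, 4] = z_4
entry J[3][4] = -0.6250

-0.625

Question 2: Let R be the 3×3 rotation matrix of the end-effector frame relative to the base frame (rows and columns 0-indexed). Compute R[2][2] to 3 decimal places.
End-effector z-axis (col 2 of R) = (0.5625,0.5413,-0.6250)
R[2][2] = -0.6250

-0.625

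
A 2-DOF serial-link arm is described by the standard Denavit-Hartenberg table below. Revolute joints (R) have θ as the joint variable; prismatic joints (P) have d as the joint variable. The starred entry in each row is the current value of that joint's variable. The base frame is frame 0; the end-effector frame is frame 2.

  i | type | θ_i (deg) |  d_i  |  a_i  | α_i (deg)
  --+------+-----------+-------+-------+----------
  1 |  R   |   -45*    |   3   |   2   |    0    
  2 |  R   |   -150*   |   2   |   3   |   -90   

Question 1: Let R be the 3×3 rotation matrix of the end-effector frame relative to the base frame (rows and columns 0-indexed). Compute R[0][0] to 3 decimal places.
End-effector x-axis (col 0 of R) = (-0.9659,0.2588,0.0000)
R[0][0] = -0.9659

-0.966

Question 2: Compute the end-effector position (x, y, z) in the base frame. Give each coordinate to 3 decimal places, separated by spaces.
after link 1: o_1 = (1.4142, -1.4142, 3.0000)
after link 2: o_2 = (-1.4836, -0.6378, 5.0000)

-1.484 -0.638 5.000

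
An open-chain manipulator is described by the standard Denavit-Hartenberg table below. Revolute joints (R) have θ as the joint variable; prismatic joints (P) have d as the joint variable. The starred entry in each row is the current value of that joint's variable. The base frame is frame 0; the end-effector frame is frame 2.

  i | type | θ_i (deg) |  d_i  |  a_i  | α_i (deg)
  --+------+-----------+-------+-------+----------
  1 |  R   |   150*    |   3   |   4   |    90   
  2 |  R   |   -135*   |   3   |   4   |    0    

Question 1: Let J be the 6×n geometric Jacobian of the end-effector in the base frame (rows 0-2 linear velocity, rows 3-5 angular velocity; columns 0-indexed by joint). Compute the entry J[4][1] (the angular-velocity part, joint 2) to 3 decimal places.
0.866

axis z_1 = (0.5000,0.8660,0.0000); lever o_n−o_1 = (3.9495,1.1839,-2.8284)
cross product → J_v[:, 1] = (-2.4495,1.4142,-2.8284)
J_ω[:, 1] = z_1
entry J[4][1] = 0.8660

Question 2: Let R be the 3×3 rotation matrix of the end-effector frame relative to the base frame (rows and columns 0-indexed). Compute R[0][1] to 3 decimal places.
End-effector y-axis (col 1 of R) = (-0.6124,0.3536,-0.7071)
R[0][1] = -0.6124

-0.612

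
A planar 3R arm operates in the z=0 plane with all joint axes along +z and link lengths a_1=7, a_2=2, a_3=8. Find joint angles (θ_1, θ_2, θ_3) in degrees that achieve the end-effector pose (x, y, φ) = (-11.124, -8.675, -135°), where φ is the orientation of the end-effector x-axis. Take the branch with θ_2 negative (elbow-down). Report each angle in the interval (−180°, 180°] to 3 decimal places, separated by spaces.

-134.997 -120.003 120.000

wrist centre = target − a_3·(cos φ, sin φ) = (-5.4671, -3.0181)
cos θ_2 = (38.9989−7²−2²)/(2·7·2) = -0.5000; θ_2 = -120.0026° (elbow-down)
β = atan2(-3.0181,-5.4671) = -151.0990°; ψ = atan2(-1.7320,5.9999) = -16.1019°
θ_1 = β − ψ = -134.9971°
θ_3 = φ − θ_1 − θ_2 = 119.9998° (wrapped to (-180°,180°])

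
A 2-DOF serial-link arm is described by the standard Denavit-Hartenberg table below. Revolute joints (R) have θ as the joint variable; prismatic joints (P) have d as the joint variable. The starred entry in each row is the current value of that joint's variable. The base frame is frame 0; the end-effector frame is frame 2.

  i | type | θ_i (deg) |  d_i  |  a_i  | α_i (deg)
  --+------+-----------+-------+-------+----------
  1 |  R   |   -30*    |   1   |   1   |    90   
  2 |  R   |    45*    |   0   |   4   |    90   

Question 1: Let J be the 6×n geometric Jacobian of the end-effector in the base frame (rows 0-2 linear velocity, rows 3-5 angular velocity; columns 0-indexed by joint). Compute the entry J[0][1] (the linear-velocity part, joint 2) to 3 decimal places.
-2.449

axis z_1 = (-0.5000,-0.8660,0.0000); lever o_n−o_1 = (2.4495,-1.4142,2.8284)
cross product → J_v[:, 1] = (-2.4495,1.4142,2.8284)
J_ω[:, 1] = z_1
entry J[0][1] = -2.4495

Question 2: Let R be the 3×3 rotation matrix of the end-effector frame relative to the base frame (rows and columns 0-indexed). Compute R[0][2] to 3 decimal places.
0.612

End-effector z-axis (col 2 of R) = (0.6124,-0.3536,-0.7071)
R[0][2] = 0.6124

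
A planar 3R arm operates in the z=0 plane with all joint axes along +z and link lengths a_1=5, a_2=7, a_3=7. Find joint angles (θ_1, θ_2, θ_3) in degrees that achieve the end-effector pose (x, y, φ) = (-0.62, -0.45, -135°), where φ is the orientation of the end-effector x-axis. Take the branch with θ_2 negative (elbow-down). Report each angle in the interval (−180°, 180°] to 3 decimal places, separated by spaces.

wrist centre = target − a_3·(cos φ, sin φ) = (4.3297, 4.4997)
cos θ_2 = (38.9944−5²−7²)/(2·5·7) = -0.5001; θ_2 = -120.0053° (elbow-down)
β = atan2(4.4997,4.3297) = 46.1030°; ψ = atan2(-6.0619,1.4994) = -76.1064°
θ_1 = β − ψ = 122.2094°
θ_3 = φ − θ_1 − θ_2 = -137.2041° (wrapped to (-180°,180°])

122.209 -120.005 -137.204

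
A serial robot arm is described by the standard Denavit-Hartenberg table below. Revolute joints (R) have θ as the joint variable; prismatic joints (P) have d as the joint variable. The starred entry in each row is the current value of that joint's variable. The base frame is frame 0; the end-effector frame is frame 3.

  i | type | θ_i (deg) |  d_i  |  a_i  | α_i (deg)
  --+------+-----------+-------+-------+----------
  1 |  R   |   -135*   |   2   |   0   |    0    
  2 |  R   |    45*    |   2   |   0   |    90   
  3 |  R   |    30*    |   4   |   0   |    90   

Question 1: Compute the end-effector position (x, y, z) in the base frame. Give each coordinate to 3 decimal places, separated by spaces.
after link 1: o_1 = (0.0000, 0.0000, 2.0000)
after link 2: o_2 = (0.0000, 0.0000, 4.0000)
after link 3: o_3 = (-4.0000, 0.0000, 4.0000)

-4.000 0.000 4.000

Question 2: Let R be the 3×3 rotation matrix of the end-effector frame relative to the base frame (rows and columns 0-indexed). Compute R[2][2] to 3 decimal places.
End-effector z-axis (col 2 of R) = (-0.0000,-0.5000,-0.8660)
R[2][2] = -0.8660

-0.866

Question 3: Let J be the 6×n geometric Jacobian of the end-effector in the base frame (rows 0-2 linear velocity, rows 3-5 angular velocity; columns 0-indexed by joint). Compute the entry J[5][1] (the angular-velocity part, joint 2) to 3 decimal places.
axis z_1 = (0.0000,0.0000,1.0000); lever o_n−o_1 = (-4.0000,0.0000,2.0000)
cross product → J_v[:, 1] = (0.0000,-4.0000,0.0000)
J_ω[:, 1] = z_1
entry J[5][1] = 1.0000

1.000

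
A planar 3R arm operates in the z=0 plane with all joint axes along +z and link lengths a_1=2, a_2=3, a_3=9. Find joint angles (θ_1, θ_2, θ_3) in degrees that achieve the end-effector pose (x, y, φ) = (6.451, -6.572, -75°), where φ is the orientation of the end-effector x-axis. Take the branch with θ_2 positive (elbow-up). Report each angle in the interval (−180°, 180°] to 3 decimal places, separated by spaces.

0.009 44.982 -119.992

wrist centre = target − a_3·(cos φ, sin φ) = (4.1216, 2.1213)
cos θ_2 = (21.4879−2²−3²)/(2·2·3) = 0.7073; θ_2 = 44.9825° (elbow-up)
β = atan2(2.1213,4.1216) = 27.2341°; ψ = atan2(2.1207,4.1220) = 27.2249°
θ_1 = β − ψ = 0.0092°
θ_3 = φ − θ_1 − θ_2 = -119.9917° (wrapped to (-180°,180°])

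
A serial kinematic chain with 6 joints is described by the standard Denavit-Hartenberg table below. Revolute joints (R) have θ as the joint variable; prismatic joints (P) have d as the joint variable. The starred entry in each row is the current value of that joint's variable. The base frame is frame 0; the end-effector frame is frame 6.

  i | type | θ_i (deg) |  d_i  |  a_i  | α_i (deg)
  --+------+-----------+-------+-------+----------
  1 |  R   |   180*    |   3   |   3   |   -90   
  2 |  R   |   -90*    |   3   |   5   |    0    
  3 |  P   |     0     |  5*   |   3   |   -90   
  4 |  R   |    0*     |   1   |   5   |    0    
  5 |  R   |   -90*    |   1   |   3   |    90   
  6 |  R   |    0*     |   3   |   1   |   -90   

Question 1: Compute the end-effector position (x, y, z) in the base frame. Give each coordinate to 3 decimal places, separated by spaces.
-5.000 -12.000 13.000

after link 1: o_1 = (-3.0000, 0.0000, 3.0000)
after link 2: o_2 = (-3.0000, -3.0000, 8.0000)
after link 3: o_3 = (-3.0000, -8.0000, 11.0000)
after link 4: o_4 = (-4.0000, -8.0000, 16.0000)
after link 5: o_5 = (-5.0000, -11.0000, 16.0000)
after link 6: o_6 = (-5.0000, -12.0000, 13.0000)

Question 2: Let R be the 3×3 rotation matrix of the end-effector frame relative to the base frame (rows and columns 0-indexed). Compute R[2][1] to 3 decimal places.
End-effector y-axis (col 1 of R) = (-0.0000,0.0000,1.0000)
R[2][1] = 1.0000

1.000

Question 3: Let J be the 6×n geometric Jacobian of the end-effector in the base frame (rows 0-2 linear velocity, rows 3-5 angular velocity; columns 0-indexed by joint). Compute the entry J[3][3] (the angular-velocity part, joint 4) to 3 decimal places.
-1.000

axis z_3 = (-1.0000,0.0000,-0.0000); lever o_n−o_3 = (-2.0000,-4.0000,2.0000)
cross product → J_v[:, 3] = (-0.0000,2.0000,4.0000)
J_ω[:, 3] = z_3
entry J[3][3] = -1.0000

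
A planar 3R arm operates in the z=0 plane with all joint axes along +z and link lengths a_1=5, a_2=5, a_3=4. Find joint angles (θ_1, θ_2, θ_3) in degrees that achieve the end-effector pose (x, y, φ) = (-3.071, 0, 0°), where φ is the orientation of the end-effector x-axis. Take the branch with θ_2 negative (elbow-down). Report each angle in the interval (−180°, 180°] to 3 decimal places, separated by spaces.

-134.999 -90.001 -134.999

wrist centre = target − a_3·(cos φ, sin φ) = (-7.0710, 0.0000)
cos θ_2 = (49.9990−5²−5²)/(2·5·5) = -0.0000; θ_2 = -90.0011° (elbow-down)
β = atan2(0.0000,-7.0710) = 180.0000°; ψ = atan2(-5.0000,4.9999) = -45.0005°
θ_1 = β − ψ = 225.0005°
θ_3 = φ − θ_1 − θ_2 = -134.9995° (wrapped to (-180°,180°])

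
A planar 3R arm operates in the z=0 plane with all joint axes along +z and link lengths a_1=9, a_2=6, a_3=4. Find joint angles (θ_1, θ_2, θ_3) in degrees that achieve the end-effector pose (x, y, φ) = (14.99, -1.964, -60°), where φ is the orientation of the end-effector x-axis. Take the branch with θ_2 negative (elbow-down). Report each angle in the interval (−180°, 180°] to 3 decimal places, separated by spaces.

wrist centre = target − a_3·(cos φ, sin φ) = (12.9900, 1.5001)
cos θ_2 = (170.9904−9²−6²)/(2·9·6) = 0.4999; θ_2 = -60.0059° (elbow-down)
β = atan2(1.5001,12.9900) = 6.5874°; ψ = atan2(-5.1965,11.9995) = -23.4154°
θ_1 = β − ψ = 30.0028°
θ_3 = φ − θ_1 − θ_2 = -29.9969° (wrapped to (-180°,180°])

30.003 -60.006 -29.997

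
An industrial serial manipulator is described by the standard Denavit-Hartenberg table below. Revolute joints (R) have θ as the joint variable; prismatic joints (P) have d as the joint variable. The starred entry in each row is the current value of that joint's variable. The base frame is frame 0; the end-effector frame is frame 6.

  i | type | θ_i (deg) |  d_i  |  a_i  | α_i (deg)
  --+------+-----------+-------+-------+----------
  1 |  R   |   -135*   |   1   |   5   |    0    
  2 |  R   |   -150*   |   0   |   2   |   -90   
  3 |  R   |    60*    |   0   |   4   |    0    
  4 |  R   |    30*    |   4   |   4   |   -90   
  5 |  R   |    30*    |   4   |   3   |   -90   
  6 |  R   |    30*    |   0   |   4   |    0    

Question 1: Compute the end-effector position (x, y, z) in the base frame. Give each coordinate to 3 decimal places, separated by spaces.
after link 1: o_1 = (-3.5355, -3.5355, 1.0000)
after link 2: o_2 = (-3.0179, -1.6037, 1.0000)
after link 3: o_3 = (-2.5003, 0.3282, -2.4641)
after link 4: o_4 = (-6.3640, 1.3634, -6.4641)
after link 5: o_5 = (-5.9503, -2.8885, -9.0622)
after link 6: o_6 = (-3.7597, -1.4049, -12.0622)

-3.760 -1.405 -12.062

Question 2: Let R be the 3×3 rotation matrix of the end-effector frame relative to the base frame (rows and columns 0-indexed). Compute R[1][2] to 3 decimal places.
-0.224

End-effector z-axis (col 2 of R) = (0.8365,-0.2241,0.5000)
R[1][2] = -0.2241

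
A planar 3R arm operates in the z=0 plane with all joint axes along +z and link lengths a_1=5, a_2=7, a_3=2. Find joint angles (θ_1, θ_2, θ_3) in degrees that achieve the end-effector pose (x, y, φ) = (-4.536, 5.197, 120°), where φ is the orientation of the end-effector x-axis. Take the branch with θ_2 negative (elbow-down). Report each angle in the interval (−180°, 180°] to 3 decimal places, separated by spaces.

wrist centre = target − a_3·(cos φ, sin φ) = (-3.5360, 3.4649)
cos θ_2 = (24.5092−5²−7²)/(2·5·7) = -0.7070; θ_2 = -134.9923° (elbow-down)
β = atan2(3.4649,-3.5360) = 135.5815°; ψ = atan2(-4.9504,0.0509) = -89.4107°
θ_1 = β − ψ = 224.9922°
θ_3 = φ − θ_1 − θ_2 = 30.0001° (wrapped to (-180°,180°])

-135.008 -134.992 30.000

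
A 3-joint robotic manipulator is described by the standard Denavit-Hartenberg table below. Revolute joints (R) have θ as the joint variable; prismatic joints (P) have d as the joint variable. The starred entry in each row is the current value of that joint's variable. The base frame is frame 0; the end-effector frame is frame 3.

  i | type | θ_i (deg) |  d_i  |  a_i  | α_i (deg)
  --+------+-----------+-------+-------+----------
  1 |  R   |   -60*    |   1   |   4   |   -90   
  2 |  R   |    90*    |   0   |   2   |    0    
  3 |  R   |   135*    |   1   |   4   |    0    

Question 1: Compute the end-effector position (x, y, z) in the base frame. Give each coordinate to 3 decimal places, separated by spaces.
after link 1: o_1 = (2.0000, -3.4641, 1.0000)
after link 2: o_2 = (2.0000, -3.4641, -1.0000)
after link 3: o_3 = (1.4518, -0.5146, 1.8284)

1.452 -0.515 1.828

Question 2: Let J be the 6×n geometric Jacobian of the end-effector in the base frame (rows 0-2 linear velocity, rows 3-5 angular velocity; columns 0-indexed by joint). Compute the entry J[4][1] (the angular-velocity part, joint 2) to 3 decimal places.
0.500

axis z_1 = (0.8660,0.5000,0.0000); lever o_n−o_1 = (-0.5482,2.9495,0.8284)
cross product → J_v[:, 1] = (0.4142,-0.7174,2.8284)
J_ω[:, 1] = z_1
entry J[4][1] = 0.5000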